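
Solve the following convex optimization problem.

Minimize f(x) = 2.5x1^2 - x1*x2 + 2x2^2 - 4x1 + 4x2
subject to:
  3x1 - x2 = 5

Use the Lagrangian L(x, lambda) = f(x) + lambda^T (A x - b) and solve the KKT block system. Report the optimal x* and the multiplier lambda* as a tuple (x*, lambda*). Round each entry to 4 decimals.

Form the Lagrangian:
  L(x, lambda) = (1/2) x^T Q x + c^T x + lambda^T (A x - b)
Stationarity (grad_x L = 0): Q x + c + A^T lambda = 0.
Primal feasibility: A x = b.

This gives the KKT block system:
  [ Q   A^T ] [ x     ]   [-c ]
  [ A    0  ] [ lambda ] = [ b ]

Solving the linear system:
  x*      = (1.3429, -0.9714)
  lambda* = (-1.2286)
  f(x*)   = -1.5571

x* = (1.3429, -0.9714), lambda* = (-1.2286)


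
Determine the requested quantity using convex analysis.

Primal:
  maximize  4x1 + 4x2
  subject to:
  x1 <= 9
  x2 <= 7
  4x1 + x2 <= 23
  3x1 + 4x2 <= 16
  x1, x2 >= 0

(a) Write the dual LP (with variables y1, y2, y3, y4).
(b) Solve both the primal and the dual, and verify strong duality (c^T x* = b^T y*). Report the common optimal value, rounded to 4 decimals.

The standard primal-dual pair for 'max c^T x s.t. A x <= b, x >= 0' is:
  Dual:  min b^T y  s.t.  A^T y >= c,  y >= 0.

So the dual LP is:
  minimize  9y1 + 7y2 + 23y3 + 16y4
  subject to:
    y1 + 4y3 + 3y4 >= 4
    y2 + y3 + 4y4 >= 4
    y1, y2, y3, y4 >= 0

Solving the primal: x* = (5.3333, 0).
  primal value c^T x* = 21.3333.
Solving the dual: y* = (0, 0, 0, 1.3333).
  dual value b^T y* = 21.3333.
Strong duality: c^T x* = b^T y*. Confirmed.

21.3333


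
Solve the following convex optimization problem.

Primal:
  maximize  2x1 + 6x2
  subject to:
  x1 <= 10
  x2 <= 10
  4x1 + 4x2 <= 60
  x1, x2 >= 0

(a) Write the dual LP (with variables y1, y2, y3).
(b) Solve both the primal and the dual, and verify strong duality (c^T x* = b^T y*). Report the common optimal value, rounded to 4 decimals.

The standard primal-dual pair for 'max c^T x s.t. A x <= b, x >= 0' is:
  Dual:  min b^T y  s.t.  A^T y >= c,  y >= 0.

So the dual LP is:
  minimize  10y1 + 10y2 + 60y3
  subject to:
    y1 + 4y3 >= 2
    y2 + 4y3 >= 6
    y1, y2, y3 >= 0

Solving the primal: x* = (5, 10).
  primal value c^T x* = 70.
Solving the dual: y* = (0, 4, 0.5).
  dual value b^T y* = 70.
Strong duality: c^T x* = b^T y*. Confirmed.

70


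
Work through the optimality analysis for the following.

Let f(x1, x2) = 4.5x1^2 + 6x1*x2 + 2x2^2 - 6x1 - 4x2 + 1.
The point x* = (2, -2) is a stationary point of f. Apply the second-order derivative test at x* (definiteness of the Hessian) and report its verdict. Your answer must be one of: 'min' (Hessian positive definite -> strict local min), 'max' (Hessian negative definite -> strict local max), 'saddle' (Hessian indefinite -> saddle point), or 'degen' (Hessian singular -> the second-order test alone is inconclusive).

Compute the Hessian H = grad^2 f:
  H = [[9, 6], [6, 4]]
Verify stationarity: grad f(x*) = H x* + g = (0, 0).
Eigenvalues of H: 0, 13.
H has a zero eigenvalue (singular; positive semidefinite but not definite), so H is neither positive definite, negative definite, nor indefinite. The second-order test alone is inconclusive -> degen.
(Indeed, f is constant along the null direction of H through x*, so x* is not a strict local extremum.)

degen


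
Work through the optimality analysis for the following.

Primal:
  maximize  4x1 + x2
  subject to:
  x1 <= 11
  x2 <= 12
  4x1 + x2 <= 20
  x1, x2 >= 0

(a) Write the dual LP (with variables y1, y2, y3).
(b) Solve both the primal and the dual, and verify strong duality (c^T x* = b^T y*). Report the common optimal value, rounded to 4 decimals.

The standard primal-dual pair for 'max c^T x s.t. A x <= b, x >= 0' is:
  Dual:  min b^T y  s.t.  A^T y >= c,  y >= 0.

So the dual LP is:
  minimize  11y1 + 12y2 + 20y3
  subject to:
    y1 + 4y3 >= 4
    y2 + y3 >= 1
    y1, y2, y3 >= 0

Solving the primal: x* = (5, 0).
  primal value c^T x* = 20.
Solving the dual: y* = (0, 0, 1).
  dual value b^T y* = 20.
Strong duality: c^T x* = b^T y*. Confirmed.

20


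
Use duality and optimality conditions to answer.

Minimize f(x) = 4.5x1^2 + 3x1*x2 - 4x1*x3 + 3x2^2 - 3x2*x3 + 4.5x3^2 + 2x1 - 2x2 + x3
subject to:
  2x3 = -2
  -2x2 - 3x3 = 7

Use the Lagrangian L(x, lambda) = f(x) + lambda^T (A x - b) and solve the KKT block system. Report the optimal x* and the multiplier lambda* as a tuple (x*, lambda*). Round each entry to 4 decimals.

Form the Lagrangian:
  L(x, lambda) = (1/2) x^T Q x + c^T x + lambda^T (A x - b)
Stationarity (grad_x L = 0): Q x + c + A^T lambda = 0.
Primal feasibility: A x = b.

This gives the KKT block system:
  [ Q   A^T ] [ x     ]   [-c ]
  [ A    0  ] [ lambda ] = [ b ]

Solving the linear system:
  x*      = (0, -2, -1)
  lambda* = (-7.25, -5.5)
  f(x*)   = 13.5

x* = (0, -2, -1), lambda* = (-7.25, -5.5)


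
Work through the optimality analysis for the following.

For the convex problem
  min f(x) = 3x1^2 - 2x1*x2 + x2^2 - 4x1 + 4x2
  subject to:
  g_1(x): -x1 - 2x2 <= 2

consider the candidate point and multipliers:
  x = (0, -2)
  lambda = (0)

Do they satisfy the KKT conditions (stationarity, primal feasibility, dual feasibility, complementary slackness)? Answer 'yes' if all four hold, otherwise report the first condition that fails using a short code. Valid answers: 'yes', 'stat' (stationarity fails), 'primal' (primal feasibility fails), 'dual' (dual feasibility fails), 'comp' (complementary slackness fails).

Gradient of f: grad f(x) = Q x + c = (0, 0)
Constraint values g_i(x) = a_i^T x - b_i:
  g_1((0, -2)) = 2
Stationarity residual: grad f(x) + sum_i lambda_i a_i = (0, 0)
  -> stationarity OK
Primal feasibility (all g_i <= 0): FAILS
Dual feasibility (all lambda_i >= 0): OK
Complementary slackness (lambda_i * g_i(x) = 0 for all i): OK

Verdict: the first failing condition is primal_feasibility -> primal.

primal


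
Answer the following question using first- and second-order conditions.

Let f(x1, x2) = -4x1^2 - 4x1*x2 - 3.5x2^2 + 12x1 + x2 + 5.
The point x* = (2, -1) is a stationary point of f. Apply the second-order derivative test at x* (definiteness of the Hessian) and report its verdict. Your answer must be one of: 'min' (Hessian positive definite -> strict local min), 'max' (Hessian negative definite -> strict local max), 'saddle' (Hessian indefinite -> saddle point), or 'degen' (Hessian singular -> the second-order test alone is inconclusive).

Compute the Hessian H = grad^2 f:
  H = [[-8, -4], [-4, -7]]
Verify stationarity: grad f(x*) = H x* + g = (0, 0).
Eigenvalues of H: -11.5311, -3.4689.
Both eigenvalues < 0, so H is negative definite -> x* is a strict local max.

max


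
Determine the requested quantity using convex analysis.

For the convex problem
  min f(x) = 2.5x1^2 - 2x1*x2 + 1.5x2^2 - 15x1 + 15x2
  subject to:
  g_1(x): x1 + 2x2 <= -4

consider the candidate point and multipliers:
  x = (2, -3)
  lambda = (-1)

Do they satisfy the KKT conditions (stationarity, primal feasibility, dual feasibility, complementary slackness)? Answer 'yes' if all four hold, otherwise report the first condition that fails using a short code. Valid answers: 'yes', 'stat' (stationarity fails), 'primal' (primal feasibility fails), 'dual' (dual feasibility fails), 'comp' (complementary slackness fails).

Gradient of f: grad f(x) = Q x + c = (1, 2)
Constraint values g_i(x) = a_i^T x - b_i:
  g_1((2, -3)) = 0
Stationarity residual: grad f(x) + sum_i lambda_i a_i = (0, 0)
  -> stationarity OK
Primal feasibility (all g_i <= 0): OK
Dual feasibility (all lambda_i >= 0): FAILS
Complementary slackness (lambda_i * g_i(x) = 0 for all i): OK

Verdict: the first failing condition is dual_feasibility -> dual.

dual


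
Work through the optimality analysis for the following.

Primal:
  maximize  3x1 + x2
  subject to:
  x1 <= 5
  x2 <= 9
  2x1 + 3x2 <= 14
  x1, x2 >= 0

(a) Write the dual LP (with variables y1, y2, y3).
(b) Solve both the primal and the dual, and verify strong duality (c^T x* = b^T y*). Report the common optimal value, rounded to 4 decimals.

The standard primal-dual pair for 'max c^T x s.t. A x <= b, x >= 0' is:
  Dual:  min b^T y  s.t.  A^T y >= c,  y >= 0.

So the dual LP is:
  minimize  5y1 + 9y2 + 14y3
  subject to:
    y1 + 2y3 >= 3
    y2 + 3y3 >= 1
    y1, y2, y3 >= 0

Solving the primal: x* = (5, 1.3333).
  primal value c^T x* = 16.3333.
Solving the dual: y* = (2.3333, 0, 0.3333).
  dual value b^T y* = 16.3333.
Strong duality: c^T x* = b^T y*. Confirmed.

16.3333


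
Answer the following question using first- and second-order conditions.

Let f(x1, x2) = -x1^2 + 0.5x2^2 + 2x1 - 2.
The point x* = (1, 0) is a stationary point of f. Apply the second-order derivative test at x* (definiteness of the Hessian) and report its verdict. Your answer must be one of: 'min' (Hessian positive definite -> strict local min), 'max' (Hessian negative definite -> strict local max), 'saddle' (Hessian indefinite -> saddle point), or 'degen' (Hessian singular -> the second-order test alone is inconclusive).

Compute the Hessian H = grad^2 f:
  H = [[-2, 0], [0, 1]]
Verify stationarity: grad f(x*) = H x* + g = (0, 0).
Eigenvalues of H: -2, 1.
Eigenvalues have mixed signs, so H is indefinite -> x* is a saddle point.

saddle


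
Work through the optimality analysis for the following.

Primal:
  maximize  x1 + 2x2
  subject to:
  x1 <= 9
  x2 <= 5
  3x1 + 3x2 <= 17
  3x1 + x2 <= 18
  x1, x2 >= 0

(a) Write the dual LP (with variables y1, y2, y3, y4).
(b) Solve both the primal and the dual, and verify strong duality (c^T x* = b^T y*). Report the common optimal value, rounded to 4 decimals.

The standard primal-dual pair for 'max c^T x s.t. A x <= b, x >= 0' is:
  Dual:  min b^T y  s.t.  A^T y >= c,  y >= 0.

So the dual LP is:
  minimize  9y1 + 5y2 + 17y3 + 18y4
  subject to:
    y1 + 3y3 + 3y4 >= 1
    y2 + 3y3 + y4 >= 2
    y1, y2, y3, y4 >= 0

Solving the primal: x* = (0.6667, 5).
  primal value c^T x* = 10.6667.
Solving the dual: y* = (0, 1, 0.3333, 0).
  dual value b^T y* = 10.6667.
Strong duality: c^T x* = b^T y*. Confirmed.

10.6667


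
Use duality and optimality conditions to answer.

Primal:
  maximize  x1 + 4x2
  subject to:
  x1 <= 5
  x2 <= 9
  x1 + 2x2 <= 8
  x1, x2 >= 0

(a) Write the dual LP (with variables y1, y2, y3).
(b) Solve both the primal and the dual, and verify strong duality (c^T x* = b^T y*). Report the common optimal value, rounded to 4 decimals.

The standard primal-dual pair for 'max c^T x s.t. A x <= b, x >= 0' is:
  Dual:  min b^T y  s.t.  A^T y >= c,  y >= 0.

So the dual LP is:
  minimize  5y1 + 9y2 + 8y3
  subject to:
    y1 + y3 >= 1
    y2 + 2y3 >= 4
    y1, y2, y3 >= 0

Solving the primal: x* = (0, 4).
  primal value c^T x* = 16.
Solving the dual: y* = (0, 0, 2).
  dual value b^T y* = 16.
Strong duality: c^T x* = b^T y*. Confirmed.

16


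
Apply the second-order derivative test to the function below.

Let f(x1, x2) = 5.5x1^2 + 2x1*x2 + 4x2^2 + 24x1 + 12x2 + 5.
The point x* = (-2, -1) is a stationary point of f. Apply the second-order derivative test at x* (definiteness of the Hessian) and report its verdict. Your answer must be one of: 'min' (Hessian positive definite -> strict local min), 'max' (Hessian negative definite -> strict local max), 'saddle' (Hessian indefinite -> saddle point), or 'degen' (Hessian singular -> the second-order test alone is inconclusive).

Compute the Hessian H = grad^2 f:
  H = [[11, 2], [2, 8]]
Verify stationarity: grad f(x*) = H x* + g = (0, 0).
Eigenvalues of H: 7, 12.
Both eigenvalues > 0, so H is positive definite -> x* is a strict local min.

min


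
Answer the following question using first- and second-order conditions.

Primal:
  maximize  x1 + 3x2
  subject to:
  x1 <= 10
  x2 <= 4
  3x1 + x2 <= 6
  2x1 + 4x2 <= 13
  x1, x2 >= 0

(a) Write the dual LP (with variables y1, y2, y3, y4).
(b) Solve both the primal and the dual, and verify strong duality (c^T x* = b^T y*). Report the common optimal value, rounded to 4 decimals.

The standard primal-dual pair for 'max c^T x s.t. A x <= b, x >= 0' is:
  Dual:  min b^T y  s.t.  A^T y >= c,  y >= 0.

So the dual LP is:
  minimize  10y1 + 4y2 + 6y3 + 13y4
  subject to:
    y1 + 3y3 + 2y4 >= 1
    y2 + y3 + 4y4 >= 3
    y1, y2, y3, y4 >= 0

Solving the primal: x* = (0, 3.25).
  primal value c^T x* = 9.75.
Solving the dual: y* = (0, 0, 0, 0.75).
  dual value b^T y* = 9.75.
Strong duality: c^T x* = b^T y*. Confirmed.

9.75


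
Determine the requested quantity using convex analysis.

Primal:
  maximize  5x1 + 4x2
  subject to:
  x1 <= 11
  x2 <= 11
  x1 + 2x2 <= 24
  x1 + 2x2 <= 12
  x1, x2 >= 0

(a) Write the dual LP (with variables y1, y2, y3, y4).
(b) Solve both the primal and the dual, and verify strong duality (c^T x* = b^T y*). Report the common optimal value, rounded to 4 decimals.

The standard primal-dual pair for 'max c^T x s.t. A x <= b, x >= 0' is:
  Dual:  min b^T y  s.t.  A^T y >= c,  y >= 0.

So the dual LP is:
  minimize  11y1 + 11y2 + 24y3 + 12y4
  subject to:
    y1 + y3 + y4 >= 5
    y2 + 2y3 + 2y4 >= 4
    y1, y2, y3, y4 >= 0

Solving the primal: x* = (11, 0.5).
  primal value c^T x* = 57.
Solving the dual: y* = (3, 0, 0, 2).
  dual value b^T y* = 57.
Strong duality: c^T x* = b^T y*. Confirmed.

57


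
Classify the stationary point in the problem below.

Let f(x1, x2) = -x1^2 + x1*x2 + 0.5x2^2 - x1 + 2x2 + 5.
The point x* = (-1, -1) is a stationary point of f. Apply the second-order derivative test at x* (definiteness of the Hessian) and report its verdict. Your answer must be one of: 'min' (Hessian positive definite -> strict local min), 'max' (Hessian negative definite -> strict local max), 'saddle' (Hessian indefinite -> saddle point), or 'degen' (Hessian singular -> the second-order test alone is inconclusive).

Compute the Hessian H = grad^2 f:
  H = [[-2, 1], [1, 1]]
Verify stationarity: grad f(x*) = H x* + g = (0, 0).
Eigenvalues of H: -2.3028, 1.3028.
Eigenvalues have mixed signs, so H is indefinite -> x* is a saddle point.

saddle


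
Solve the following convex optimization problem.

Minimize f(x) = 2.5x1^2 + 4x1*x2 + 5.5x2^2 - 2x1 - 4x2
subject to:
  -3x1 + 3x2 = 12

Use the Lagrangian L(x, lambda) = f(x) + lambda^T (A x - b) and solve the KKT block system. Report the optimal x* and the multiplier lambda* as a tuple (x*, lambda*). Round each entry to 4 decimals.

Form the Lagrangian:
  L(x, lambda) = (1/2) x^T Q x + c^T x + lambda^T (A x - b)
Stationarity (grad_x L = 0): Q x + c + A^T lambda = 0.
Primal feasibility: A x = b.

This gives the KKT block system:
  [ Q   A^T ] [ x     ]   [-c ]
  [ A    0  ] [ lambda ] = [ b ]

Solving the linear system:
  x*      = (-2.25, 1.75)
  lambda* = (-2.0833)
  f(x*)   = 11.25

x* = (-2.25, 1.75), lambda* = (-2.0833)


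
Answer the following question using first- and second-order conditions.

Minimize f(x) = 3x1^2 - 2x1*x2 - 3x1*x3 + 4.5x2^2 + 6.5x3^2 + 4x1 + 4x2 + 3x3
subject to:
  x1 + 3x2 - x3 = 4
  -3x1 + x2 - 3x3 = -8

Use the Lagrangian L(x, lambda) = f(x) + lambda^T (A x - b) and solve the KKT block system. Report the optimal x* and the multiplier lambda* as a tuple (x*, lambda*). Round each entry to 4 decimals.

Form the Lagrangian:
  L(x, lambda) = (1/2) x^T Q x + c^T x + lambda^T (A x - b)
Stationarity (grad_x L = 0): Q x + c + A^T lambda = 0.
Primal feasibility: A x = b.

This gives the KKT block system:
  [ Q   A^T ] [ x     ]   [-c ]
  [ A    0  ] [ lambda ] = [ b ]

Solving the linear system:
  x*      = (2.197, 0.8522, 0.7537)
  lambda* = (-3.5045, 3.2373)
  f(x*)   = 27.1873

x* = (2.197, 0.8522, 0.7537), lambda* = (-3.5045, 3.2373)


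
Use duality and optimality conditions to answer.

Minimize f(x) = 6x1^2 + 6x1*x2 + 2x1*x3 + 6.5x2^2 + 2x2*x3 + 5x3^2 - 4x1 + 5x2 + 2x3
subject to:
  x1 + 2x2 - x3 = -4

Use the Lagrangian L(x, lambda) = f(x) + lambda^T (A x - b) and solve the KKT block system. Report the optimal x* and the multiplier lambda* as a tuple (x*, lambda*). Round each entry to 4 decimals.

Form the Lagrangian:
  L(x, lambda) = (1/2) x^T Q x + c^T x + lambda^T (A x - b)
Stationarity (grad_x L = 0): Q x + c + A^T lambda = 0.
Primal feasibility: A x = b.

This gives the KKT block system:
  [ Q   A^T ] [ x     ]   [-c ]
  [ A    0  ] [ lambda ] = [ b ]

Solving the linear system:
  x*      = (0.5302, -1.8683, 0.7936)
  lambda* = (7.2598)
  f(x*)   = 9.5819

x* = (0.5302, -1.8683, 0.7936), lambda* = (7.2598)


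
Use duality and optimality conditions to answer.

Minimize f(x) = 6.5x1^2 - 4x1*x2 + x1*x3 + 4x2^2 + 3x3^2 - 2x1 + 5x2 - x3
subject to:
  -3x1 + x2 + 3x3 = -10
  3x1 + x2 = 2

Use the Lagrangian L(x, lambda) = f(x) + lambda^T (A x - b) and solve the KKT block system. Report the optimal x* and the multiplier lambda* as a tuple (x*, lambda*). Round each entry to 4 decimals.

Form the Lagrangian:
  L(x, lambda) = (1/2) x^T Q x + c^T x + lambda^T (A x - b)
Stationarity (grad_x L = 0): Q x + c + A^T lambda = 0.
Primal feasibility: A x = b.

This gives the KKT block system:
  [ Q   A^T ] [ x     ]   [-c ]
  [ A    0  ] [ lambda ] = [ b ]

Solving the linear system:
  x*      = (0.927, -0.781, -2.146)
  lambda* = (4.3163, 0.6399)
  f(x*)   = 19.135

x* = (0.927, -0.781, -2.146), lambda* = (4.3163, 0.6399)


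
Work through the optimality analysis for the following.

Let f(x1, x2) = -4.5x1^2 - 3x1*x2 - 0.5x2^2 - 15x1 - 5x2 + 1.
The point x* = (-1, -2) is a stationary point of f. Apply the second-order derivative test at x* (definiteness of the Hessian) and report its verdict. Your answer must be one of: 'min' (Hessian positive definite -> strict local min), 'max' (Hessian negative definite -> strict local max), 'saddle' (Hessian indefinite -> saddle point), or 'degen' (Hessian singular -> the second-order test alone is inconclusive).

Compute the Hessian H = grad^2 f:
  H = [[-9, -3], [-3, -1]]
Verify stationarity: grad f(x*) = H x* + g = (0, 0).
Eigenvalues of H: -10, 0.
H has a zero eigenvalue (singular; negative semidefinite but not definite), so H is neither positive definite, negative definite, nor indefinite. The second-order test alone is inconclusive -> degen.
(Indeed, f is constant along the null direction of H through x*, so x* is not a strict local extremum.)

degen


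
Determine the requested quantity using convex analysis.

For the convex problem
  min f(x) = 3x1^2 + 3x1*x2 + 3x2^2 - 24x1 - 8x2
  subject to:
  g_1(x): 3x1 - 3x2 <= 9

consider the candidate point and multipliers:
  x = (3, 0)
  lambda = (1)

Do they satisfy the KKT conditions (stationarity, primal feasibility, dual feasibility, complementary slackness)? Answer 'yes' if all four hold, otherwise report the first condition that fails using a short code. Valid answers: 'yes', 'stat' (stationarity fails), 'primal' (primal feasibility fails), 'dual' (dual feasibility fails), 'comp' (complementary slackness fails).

Gradient of f: grad f(x) = Q x + c = (-6, 1)
Constraint values g_i(x) = a_i^T x - b_i:
  g_1((3, 0)) = 0
Stationarity residual: grad f(x) + sum_i lambda_i a_i = (-3, -2)
  -> stationarity FAILS
Primal feasibility (all g_i <= 0): OK
Dual feasibility (all lambda_i >= 0): OK
Complementary slackness (lambda_i * g_i(x) = 0 for all i): OK

Verdict: the first failing condition is stationarity -> stat.

stat


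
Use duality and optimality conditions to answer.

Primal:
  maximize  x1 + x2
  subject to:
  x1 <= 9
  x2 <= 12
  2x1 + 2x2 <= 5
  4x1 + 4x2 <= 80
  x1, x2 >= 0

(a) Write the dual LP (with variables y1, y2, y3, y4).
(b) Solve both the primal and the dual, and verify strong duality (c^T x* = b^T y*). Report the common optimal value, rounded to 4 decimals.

The standard primal-dual pair for 'max c^T x s.t. A x <= b, x >= 0' is:
  Dual:  min b^T y  s.t.  A^T y >= c,  y >= 0.

So the dual LP is:
  minimize  9y1 + 12y2 + 5y3 + 80y4
  subject to:
    y1 + 2y3 + 4y4 >= 1
    y2 + 2y3 + 4y4 >= 1
    y1, y2, y3, y4 >= 0

Solving the primal: x* = (2.5, 0).
  primal value c^T x* = 2.5.
Solving the dual: y* = (0, 0, 0.5, 0).
  dual value b^T y* = 2.5.
Strong duality: c^T x* = b^T y*. Confirmed.

2.5


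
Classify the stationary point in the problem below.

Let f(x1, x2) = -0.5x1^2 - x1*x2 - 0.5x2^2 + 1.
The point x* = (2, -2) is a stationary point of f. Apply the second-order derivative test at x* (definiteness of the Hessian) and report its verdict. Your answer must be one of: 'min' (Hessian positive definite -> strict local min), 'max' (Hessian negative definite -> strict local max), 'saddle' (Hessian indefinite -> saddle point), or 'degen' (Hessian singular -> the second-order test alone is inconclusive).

Compute the Hessian H = grad^2 f:
  H = [[-1, -1], [-1, -1]]
Verify stationarity: grad f(x*) = H x* + g = (0, 0).
Eigenvalues of H: -2, 0.
H has a zero eigenvalue (singular; negative semidefinite but not definite), so H is neither positive definite, negative definite, nor indefinite. The second-order test alone is inconclusive -> degen.
(Indeed, f is constant along the null direction of H through x*, so x* is not a strict local extremum.)

degen


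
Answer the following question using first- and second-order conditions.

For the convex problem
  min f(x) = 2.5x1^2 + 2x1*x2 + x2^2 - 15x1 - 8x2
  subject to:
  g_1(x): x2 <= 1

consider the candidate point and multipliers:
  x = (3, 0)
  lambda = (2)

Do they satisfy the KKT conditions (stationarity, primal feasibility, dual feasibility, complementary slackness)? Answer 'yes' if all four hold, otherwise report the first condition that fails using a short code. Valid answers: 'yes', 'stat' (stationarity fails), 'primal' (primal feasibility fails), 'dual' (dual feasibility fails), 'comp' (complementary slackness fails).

Gradient of f: grad f(x) = Q x + c = (0, -2)
Constraint values g_i(x) = a_i^T x - b_i:
  g_1((3, 0)) = -1
Stationarity residual: grad f(x) + sum_i lambda_i a_i = (0, 0)
  -> stationarity OK
Primal feasibility (all g_i <= 0): OK
Dual feasibility (all lambda_i >= 0): OK
Complementary slackness (lambda_i * g_i(x) = 0 for all i): FAILS

Verdict: the first failing condition is complementary_slackness -> comp.

comp


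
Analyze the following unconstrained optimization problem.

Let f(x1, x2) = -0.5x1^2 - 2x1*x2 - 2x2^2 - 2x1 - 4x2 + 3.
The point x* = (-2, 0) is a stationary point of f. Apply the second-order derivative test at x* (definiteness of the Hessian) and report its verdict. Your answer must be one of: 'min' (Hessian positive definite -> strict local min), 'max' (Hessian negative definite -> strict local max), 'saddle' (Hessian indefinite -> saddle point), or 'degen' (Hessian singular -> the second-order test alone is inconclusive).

Compute the Hessian H = grad^2 f:
  H = [[-1, -2], [-2, -4]]
Verify stationarity: grad f(x*) = H x* + g = (0, 0).
Eigenvalues of H: -5, 0.
H has a zero eigenvalue (singular; negative semidefinite but not definite), so H is neither positive definite, negative definite, nor indefinite. The second-order test alone is inconclusive -> degen.
(Indeed, f is constant along the null direction of H through x*, so x* is not a strict local extremum.)

degen


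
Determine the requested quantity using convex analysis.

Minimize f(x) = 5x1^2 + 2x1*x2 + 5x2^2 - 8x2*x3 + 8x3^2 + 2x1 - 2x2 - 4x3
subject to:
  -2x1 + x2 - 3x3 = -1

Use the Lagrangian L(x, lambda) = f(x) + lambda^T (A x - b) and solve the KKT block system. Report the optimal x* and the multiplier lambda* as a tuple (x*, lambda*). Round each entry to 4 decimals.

Form the Lagrangian:
  L(x, lambda) = (1/2) x^T Q x + c^T x + lambda^T (A x - b)
Stationarity (grad_x L = 0): Q x + c + A^T lambda = 0.
Primal feasibility: A x = b.

This gives the KKT block system:
  [ Q   A^T ] [ x     ]   [-c ]
  [ A    0  ] [ lambda ] = [ b ]

Solving the linear system:
  x*      = (-0.2407, 0.7963, 0.7593)
  lambda* = (0.5926)
  f(x*)   = -2.2593

x* = (-0.2407, 0.7963, 0.7593), lambda* = (0.5926)


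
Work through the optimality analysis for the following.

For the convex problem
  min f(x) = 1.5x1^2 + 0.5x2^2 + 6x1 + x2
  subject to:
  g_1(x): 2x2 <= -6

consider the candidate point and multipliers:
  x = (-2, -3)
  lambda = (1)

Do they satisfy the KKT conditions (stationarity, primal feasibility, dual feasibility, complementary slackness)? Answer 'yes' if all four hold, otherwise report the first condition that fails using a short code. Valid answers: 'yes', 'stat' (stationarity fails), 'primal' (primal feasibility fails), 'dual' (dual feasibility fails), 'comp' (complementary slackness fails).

Gradient of f: grad f(x) = Q x + c = (0, -2)
Constraint values g_i(x) = a_i^T x - b_i:
  g_1((-2, -3)) = 0
Stationarity residual: grad f(x) + sum_i lambda_i a_i = (0, 0)
  -> stationarity OK
Primal feasibility (all g_i <= 0): OK
Dual feasibility (all lambda_i >= 0): OK
Complementary slackness (lambda_i * g_i(x) = 0 for all i): OK

Verdict: yes, KKT holds.

yes


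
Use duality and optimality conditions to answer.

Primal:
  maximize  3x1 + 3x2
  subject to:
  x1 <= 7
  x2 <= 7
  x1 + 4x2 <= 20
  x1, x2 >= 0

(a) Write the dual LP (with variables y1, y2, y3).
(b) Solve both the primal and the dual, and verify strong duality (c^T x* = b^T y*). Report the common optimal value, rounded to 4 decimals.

The standard primal-dual pair for 'max c^T x s.t. A x <= b, x >= 0' is:
  Dual:  min b^T y  s.t.  A^T y >= c,  y >= 0.

So the dual LP is:
  minimize  7y1 + 7y2 + 20y3
  subject to:
    y1 + y3 >= 3
    y2 + 4y3 >= 3
    y1, y2, y3 >= 0

Solving the primal: x* = (7, 3.25).
  primal value c^T x* = 30.75.
Solving the dual: y* = (2.25, 0, 0.75).
  dual value b^T y* = 30.75.
Strong duality: c^T x* = b^T y*. Confirmed.

30.75


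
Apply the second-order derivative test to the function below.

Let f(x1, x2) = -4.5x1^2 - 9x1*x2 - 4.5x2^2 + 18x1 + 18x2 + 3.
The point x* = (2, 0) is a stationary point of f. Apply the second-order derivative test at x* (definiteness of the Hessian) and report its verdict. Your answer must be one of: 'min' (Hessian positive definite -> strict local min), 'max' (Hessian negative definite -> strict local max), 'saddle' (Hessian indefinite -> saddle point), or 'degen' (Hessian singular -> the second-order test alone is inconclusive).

Compute the Hessian H = grad^2 f:
  H = [[-9, -9], [-9, -9]]
Verify stationarity: grad f(x*) = H x* + g = (0, 0).
Eigenvalues of H: -18, 0.
H has a zero eigenvalue (singular; negative semidefinite but not definite), so H is neither positive definite, negative definite, nor indefinite. The second-order test alone is inconclusive -> degen.
(Indeed, f is constant along the null direction of H through x*, so x* is not a strict local extremum.)

degen


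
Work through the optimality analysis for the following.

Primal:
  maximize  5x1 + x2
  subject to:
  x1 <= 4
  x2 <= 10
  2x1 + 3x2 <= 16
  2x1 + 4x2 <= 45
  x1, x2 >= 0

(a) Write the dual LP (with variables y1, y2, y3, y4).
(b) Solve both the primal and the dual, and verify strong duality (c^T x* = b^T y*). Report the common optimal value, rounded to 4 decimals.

The standard primal-dual pair for 'max c^T x s.t. A x <= b, x >= 0' is:
  Dual:  min b^T y  s.t.  A^T y >= c,  y >= 0.

So the dual LP is:
  minimize  4y1 + 10y2 + 16y3 + 45y4
  subject to:
    y1 + 2y3 + 2y4 >= 5
    y2 + 3y3 + 4y4 >= 1
    y1, y2, y3, y4 >= 0

Solving the primal: x* = (4, 2.6667).
  primal value c^T x* = 22.6667.
Solving the dual: y* = (4.3333, 0, 0.3333, 0).
  dual value b^T y* = 22.6667.
Strong duality: c^T x* = b^T y*. Confirmed.

22.6667


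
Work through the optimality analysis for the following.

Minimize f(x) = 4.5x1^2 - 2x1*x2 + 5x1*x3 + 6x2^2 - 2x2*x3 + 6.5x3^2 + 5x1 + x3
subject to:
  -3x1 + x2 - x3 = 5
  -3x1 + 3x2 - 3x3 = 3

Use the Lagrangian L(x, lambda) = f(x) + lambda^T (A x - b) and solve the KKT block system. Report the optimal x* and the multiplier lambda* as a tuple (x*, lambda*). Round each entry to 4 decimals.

Form the Lagrangian:
  L(x, lambda) = (1/2) x^T Q x + c^T x + lambda^T (A x - b)
Stationarity (grad_x L = 0): Q x + c + A^T lambda = 0.
Primal feasibility: A x = b.

This gives the KKT block system:
  [ Q   A^T ] [ x     ]   [-c ]
  [ A    0  ] [ lambda ] = [ b ]

Solving the linear system:
  x*      = (-2, -0.2857, 0.7143)
  lambda* = (-4.8571, 1.9048)
  f(x*)   = 4.6429

x* = (-2, -0.2857, 0.7143), lambda* = (-4.8571, 1.9048)


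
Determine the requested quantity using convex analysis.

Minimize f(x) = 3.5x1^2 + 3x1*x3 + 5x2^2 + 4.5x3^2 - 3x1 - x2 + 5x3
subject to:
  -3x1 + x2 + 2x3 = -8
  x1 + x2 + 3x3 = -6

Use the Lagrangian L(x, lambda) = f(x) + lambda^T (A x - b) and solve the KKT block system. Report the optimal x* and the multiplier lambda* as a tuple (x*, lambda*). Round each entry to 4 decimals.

Form the Lagrangian:
  L(x, lambda) = (1/2) x^T Q x + c^T x + lambda^T (A x - b)
Stationarity (grad_x L = 0): Q x + c + A^T lambda = 0.
Primal feasibility: A x = b.

This gives the KKT block system:
  [ Q   A^T ] [ x     ]   [-c ]
  [ A    0  ] [ lambda ] = [ b ]

Solving the linear system:
  x*      = (1.0621, -0.3171, -2.2483)
  lambda* = (0.4652, 3.7061)
  f(x*)   = 5.9237

x* = (1.0621, -0.3171, -2.2483), lambda* = (0.4652, 3.7061)


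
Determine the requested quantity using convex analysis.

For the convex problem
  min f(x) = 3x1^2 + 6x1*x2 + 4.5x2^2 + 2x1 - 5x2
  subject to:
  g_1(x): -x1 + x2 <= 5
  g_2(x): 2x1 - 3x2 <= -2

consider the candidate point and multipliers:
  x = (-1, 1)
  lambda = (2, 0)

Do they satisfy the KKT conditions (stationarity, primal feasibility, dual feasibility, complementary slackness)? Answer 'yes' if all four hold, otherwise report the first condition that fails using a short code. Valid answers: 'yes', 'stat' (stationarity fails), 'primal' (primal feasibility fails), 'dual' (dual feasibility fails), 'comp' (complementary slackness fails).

Gradient of f: grad f(x) = Q x + c = (2, -2)
Constraint values g_i(x) = a_i^T x - b_i:
  g_1((-1, 1)) = -3
  g_2((-1, 1)) = -3
Stationarity residual: grad f(x) + sum_i lambda_i a_i = (0, 0)
  -> stationarity OK
Primal feasibility (all g_i <= 0): OK
Dual feasibility (all lambda_i >= 0): OK
Complementary slackness (lambda_i * g_i(x) = 0 for all i): FAILS

Verdict: the first failing condition is complementary_slackness -> comp.

comp


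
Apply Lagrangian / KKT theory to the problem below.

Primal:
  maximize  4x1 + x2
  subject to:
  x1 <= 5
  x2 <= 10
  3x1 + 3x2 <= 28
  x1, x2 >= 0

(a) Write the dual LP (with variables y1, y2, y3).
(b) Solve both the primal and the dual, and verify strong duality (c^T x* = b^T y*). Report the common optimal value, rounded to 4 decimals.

The standard primal-dual pair for 'max c^T x s.t. A x <= b, x >= 0' is:
  Dual:  min b^T y  s.t.  A^T y >= c,  y >= 0.

So the dual LP is:
  minimize  5y1 + 10y2 + 28y3
  subject to:
    y1 + 3y3 >= 4
    y2 + 3y3 >= 1
    y1, y2, y3 >= 0

Solving the primal: x* = (5, 4.3333).
  primal value c^T x* = 24.3333.
Solving the dual: y* = (3, 0, 0.3333).
  dual value b^T y* = 24.3333.
Strong duality: c^T x* = b^T y*. Confirmed.

24.3333


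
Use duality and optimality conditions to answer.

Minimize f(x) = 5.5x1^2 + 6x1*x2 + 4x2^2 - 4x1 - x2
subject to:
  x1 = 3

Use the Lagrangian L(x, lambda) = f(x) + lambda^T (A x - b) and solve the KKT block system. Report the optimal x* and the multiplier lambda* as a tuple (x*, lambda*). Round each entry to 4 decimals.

Form the Lagrangian:
  L(x, lambda) = (1/2) x^T Q x + c^T x + lambda^T (A x - b)
Stationarity (grad_x L = 0): Q x + c + A^T lambda = 0.
Primal feasibility: A x = b.

This gives the KKT block system:
  [ Q   A^T ] [ x     ]   [-c ]
  [ A    0  ] [ lambda ] = [ b ]

Solving the linear system:
  x*      = (3, -2.125)
  lambda* = (-16.25)
  f(x*)   = 19.4375

x* = (3, -2.125), lambda* = (-16.25)


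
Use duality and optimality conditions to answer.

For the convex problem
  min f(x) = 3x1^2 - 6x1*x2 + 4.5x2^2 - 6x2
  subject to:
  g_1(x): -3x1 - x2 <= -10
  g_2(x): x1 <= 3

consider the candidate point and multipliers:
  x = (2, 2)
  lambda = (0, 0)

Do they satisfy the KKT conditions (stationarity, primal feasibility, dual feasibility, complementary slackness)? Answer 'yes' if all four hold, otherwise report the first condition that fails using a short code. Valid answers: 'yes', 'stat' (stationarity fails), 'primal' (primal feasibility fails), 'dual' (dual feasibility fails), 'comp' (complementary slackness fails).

Gradient of f: grad f(x) = Q x + c = (0, 0)
Constraint values g_i(x) = a_i^T x - b_i:
  g_1((2, 2)) = 2
  g_2((2, 2)) = -1
Stationarity residual: grad f(x) + sum_i lambda_i a_i = (0, 0)
  -> stationarity OK
Primal feasibility (all g_i <= 0): FAILS
Dual feasibility (all lambda_i >= 0): OK
Complementary slackness (lambda_i * g_i(x) = 0 for all i): OK

Verdict: the first failing condition is primal_feasibility -> primal.

primal


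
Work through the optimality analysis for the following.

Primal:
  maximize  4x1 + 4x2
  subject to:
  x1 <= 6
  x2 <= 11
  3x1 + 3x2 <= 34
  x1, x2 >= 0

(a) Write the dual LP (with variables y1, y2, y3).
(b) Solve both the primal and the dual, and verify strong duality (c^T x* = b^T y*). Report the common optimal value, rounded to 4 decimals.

The standard primal-dual pair for 'max c^T x s.t. A x <= b, x >= 0' is:
  Dual:  min b^T y  s.t.  A^T y >= c,  y >= 0.

So the dual LP is:
  minimize  6y1 + 11y2 + 34y3
  subject to:
    y1 + 3y3 >= 4
    y2 + 3y3 >= 4
    y1, y2, y3 >= 0

Solving the primal: x* = (0.3333, 11).
  primal value c^T x* = 45.3333.
Solving the dual: y* = (0, 0, 1.3333).
  dual value b^T y* = 45.3333.
Strong duality: c^T x* = b^T y*. Confirmed.

45.3333


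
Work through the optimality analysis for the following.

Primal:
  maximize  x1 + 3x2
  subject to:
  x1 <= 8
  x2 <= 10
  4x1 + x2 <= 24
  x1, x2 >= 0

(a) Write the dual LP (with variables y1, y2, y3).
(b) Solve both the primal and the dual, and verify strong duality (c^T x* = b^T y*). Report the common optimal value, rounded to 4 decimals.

The standard primal-dual pair for 'max c^T x s.t. A x <= b, x >= 0' is:
  Dual:  min b^T y  s.t.  A^T y >= c,  y >= 0.

So the dual LP is:
  minimize  8y1 + 10y2 + 24y3
  subject to:
    y1 + 4y3 >= 1
    y2 + y3 >= 3
    y1, y2, y3 >= 0

Solving the primal: x* = (3.5, 10).
  primal value c^T x* = 33.5.
Solving the dual: y* = (0, 2.75, 0.25).
  dual value b^T y* = 33.5.
Strong duality: c^T x* = b^T y*. Confirmed.

33.5


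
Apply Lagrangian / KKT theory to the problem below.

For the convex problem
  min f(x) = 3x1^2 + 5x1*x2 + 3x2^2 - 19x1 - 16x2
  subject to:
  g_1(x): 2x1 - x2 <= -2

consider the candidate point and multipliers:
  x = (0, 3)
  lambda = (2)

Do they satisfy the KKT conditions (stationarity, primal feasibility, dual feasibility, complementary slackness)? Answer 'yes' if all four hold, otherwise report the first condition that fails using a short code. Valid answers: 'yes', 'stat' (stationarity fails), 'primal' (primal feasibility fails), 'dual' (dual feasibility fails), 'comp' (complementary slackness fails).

Gradient of f: grad f(x) = Q x + c = (-4, 2)
Constraint values g_i(x) = a_i^T x - b_i:
  g_1((0, 3)) = -1
Stationarity residual: grad f(x) + sum_i lambda_i a_i = (0, 0)
  -> stationarity OK
Primal feasibility (all g_i <= 0): OK
Dual feasibility (all lambda_i >= 0): OK
Complementary slackness (lambda_i * g_i(x) = 0 for all i): FAILS

Verdict: the first failing condition is complementary_slackness -> comp.

comp


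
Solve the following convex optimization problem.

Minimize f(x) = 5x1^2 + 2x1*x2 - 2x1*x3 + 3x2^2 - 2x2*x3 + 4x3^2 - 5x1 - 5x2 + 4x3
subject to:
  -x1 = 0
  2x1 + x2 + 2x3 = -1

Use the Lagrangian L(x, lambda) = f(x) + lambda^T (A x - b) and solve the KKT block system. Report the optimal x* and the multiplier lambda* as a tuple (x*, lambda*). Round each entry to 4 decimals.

Form the Lagrangian:
  L(x, lambda) = (1/2) x^T Q x + c^T x + lambda^T (A x - b)
Stationarity (grad_x L = 0): Q x + c + A^T lambda = 0.
Primal feasibility: A x = b.

This gives the KKT block system:
  [ Q   A^T ] [ x     ]   [-c ]
  [ A    0  ] [ lambda ] = [ b ]

Solving the linear system:
  x*      = (0, 0.4, -0.7)
  lambda* = (-0.4, 1.2)
  f(x*)   = -1.8

x* = (0, 0.4, -0.7), lambda* = (-0.4, 1.2)


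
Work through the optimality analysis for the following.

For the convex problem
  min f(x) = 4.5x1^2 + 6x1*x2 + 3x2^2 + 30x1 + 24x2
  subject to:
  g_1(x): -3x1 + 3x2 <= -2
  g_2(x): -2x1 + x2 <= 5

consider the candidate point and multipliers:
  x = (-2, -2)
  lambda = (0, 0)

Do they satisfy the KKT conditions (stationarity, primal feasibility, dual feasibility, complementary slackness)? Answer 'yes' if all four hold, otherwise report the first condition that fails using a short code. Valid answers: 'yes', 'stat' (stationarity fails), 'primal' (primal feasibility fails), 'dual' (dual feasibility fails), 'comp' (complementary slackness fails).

Gradient of f: grad f(x) = Q x + c = (0, 0)
Constraint values g_i(x) = a_i^T x - b_i:
  g_1((-2, -2)) = 2
  g_2((-2, -2)) = -3
Stationarity residual: grad f(x) + sum_i lambda_i a_i = (0, 0)
  -> stationarity OK
Primal feasibility (all g_i <= 0): FAILS
Dual feasibility (all lambda_i >= 0): OK
Complementary slackness (lambda_i * g_i(x) = 0 for all i): OK

Verdict: the first failing condition is primal_feasibility -> primal.

primal


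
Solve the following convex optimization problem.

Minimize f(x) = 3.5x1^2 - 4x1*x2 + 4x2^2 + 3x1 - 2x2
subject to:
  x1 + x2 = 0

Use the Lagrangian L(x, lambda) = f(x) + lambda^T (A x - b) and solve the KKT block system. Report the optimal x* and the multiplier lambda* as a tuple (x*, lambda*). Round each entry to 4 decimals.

Form the Lagrangian:
  L(x, lambda) = (1/2) x^T Q x + c^T x + lambda^T (A x - b)
Stationarity (grad_x L = 0): Q x + c + A^T lambda = 0.
Primal feasibility: A x = b.

This gives the KKT block system:
  [ Q   A^T ] [ x     ]   [-c ]
  [ A    0  ] [ lambda ] = [ b ]

Solving the linear system:
  x*      = (-0.2174, 0.2174)
  lambda* = (-0.6087)
  f(x*)   = -0.5435

x* = (-0.2174, 0.2174), lambda* = (-0.6087)


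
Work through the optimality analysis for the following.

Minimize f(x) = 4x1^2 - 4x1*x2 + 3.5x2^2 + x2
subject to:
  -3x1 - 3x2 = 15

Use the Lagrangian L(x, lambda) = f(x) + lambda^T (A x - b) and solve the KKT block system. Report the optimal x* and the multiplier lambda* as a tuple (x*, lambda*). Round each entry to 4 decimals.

Form the Lagrangian:
  L(x, lambda) = (1/2) x^T Q x + c^T x + lambda^T (A x - b)
Stationarity (grad_x L = 0): Q x + c + A^T lambda = 0.
Primal feasibility: A x = b.

This gives the KKT block system:
  [ Q   A^T ] [ x     ]   [-c ]
  [ A    0  ] [ lambda ] = [ b ]

Solving the linear system:
  x*      = (-2.3478, -2.6522)
  lambda* = (-2.7246)
  f(x*)   = 19.1087

x* = (-2.3478, -2.6522), lambda* = (-2.7246)


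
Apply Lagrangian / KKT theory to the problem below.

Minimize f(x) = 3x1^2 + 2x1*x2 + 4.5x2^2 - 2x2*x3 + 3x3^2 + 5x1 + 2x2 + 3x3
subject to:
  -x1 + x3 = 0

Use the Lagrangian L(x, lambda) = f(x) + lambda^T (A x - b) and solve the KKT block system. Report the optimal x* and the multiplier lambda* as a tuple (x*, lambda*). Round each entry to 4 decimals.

Form the Lagrangian:
  L(x, lambda) = (1/2) x^T Q x + c^T x + lambda^T (A x - b)
Stationarity (grad_x L = 0): Q x + c + A^T lambda = 0.
Primal feasibility: A x = b.

This gives the KKT block system:
  [ Q   A^T ] [ x     ]   [-c ]
  [ A    0  ] [ lambda ] = [ b ]

Solving the linear system:
  x*      = (-0.6667, -0.2222, -0.6667)
  lambda* = (0.5556)
  f(x*)   = -2.8889

x* = (-0.6667, -0.2222, -0.6667), lambda* = (0.5556)


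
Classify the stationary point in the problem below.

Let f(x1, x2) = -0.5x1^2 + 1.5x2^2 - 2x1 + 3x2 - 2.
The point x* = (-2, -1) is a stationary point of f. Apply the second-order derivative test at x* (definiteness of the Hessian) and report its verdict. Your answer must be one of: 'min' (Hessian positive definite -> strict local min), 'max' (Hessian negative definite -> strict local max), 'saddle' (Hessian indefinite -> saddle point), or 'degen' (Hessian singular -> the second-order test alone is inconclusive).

Compute the Hessian H = grad^2 f:
  H = [[-1, 0], [0, 3]]
Verify stationarity: grad f(x*) = H x* + g = (0, 0).
Eigenvalues of H: -1, 3.
Eigenvalues have mixed signs, so H is indefinite -> x* is a saddle point.

saddle


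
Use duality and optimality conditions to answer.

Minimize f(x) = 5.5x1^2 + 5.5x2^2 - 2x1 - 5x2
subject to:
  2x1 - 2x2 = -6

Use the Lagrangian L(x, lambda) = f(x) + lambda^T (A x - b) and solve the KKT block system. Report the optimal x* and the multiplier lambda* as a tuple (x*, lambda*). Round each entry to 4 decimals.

Form the Lagrangian:
  L(x, lambda) = (1/2) x^T Q x + c^T x + lambda^T (A x - b)
Stationarity (grad_x L = 0): Q x + c + A^T lambda = 0.
Primal feasibility: A x = b.

This gives the KKT block system:
  [ Q   A^T ] [ x     ]   [-c ]
  [ A    0  ] [ lambda ] = [ b ]

Solving the linear system:
  x*      = (-1.1818, 1.8182)
  lambda* = (7.5)
  f(x*)   = 19.1364

x* = (-1.1818, 1.8182), lambda* = (7.5)
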